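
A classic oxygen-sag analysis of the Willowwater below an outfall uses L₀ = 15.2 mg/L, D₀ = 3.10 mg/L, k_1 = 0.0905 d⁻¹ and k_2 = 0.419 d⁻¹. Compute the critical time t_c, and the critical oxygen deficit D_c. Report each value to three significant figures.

With k_2/k_1 = 4.630 and 1 − D₀(k_2−k_1)/(k_1 L₀) = 0.2597,
t_c = ln(4.630 × 0.2597) / (0.419 − 0.0905) = ln(1.202) / 0.3285 = 0.1843/0.3285 = 0.5611 d.
L(t_c) = L₀ e^(−k_1 t_c) = 15.2 × 0.9505 = 14.45 mg/L, and at the critical point k_2 D_c = k_1 L, so D_c = (0.0905/0.419) × 14.45 = 3.121 mg/L.

t_c ≈ 0.561 d; D_c ≈ 3.12 mg/L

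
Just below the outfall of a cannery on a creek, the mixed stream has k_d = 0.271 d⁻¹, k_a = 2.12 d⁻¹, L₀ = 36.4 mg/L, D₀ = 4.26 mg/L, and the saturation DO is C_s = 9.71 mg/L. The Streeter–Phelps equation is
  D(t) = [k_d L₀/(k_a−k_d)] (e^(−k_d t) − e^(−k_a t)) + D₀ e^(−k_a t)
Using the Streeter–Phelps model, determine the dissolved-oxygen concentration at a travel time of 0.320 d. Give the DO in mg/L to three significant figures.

DO ≈ 5.36 mg/L

k_d L₀/(k_a−k_d) = 0.271×36.4/(2.12−0.271) = 9.864/1.849 = 5.335 mg/L.
e^(−k_d t) = e^(−0.271×0.3200) = 0.9169; e^(−k_a t) = e^(−2.12×0.3200) = 0.5074.
D = 5.335 × (0.9169 − 0.5074) + 4.26 × 0.5074 = 2.185 + 2.162 = 4.346 mg/L.
DO = C_s − D = 9.71 − 4.346 = 5.364 mg/L.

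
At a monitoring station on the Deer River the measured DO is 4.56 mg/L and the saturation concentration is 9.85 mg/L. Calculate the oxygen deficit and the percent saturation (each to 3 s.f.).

D = C_s − C = 9.85 − 4.56 = 5.29 mg/L.
% saturation = 4.56/9.85 × 100 = 46.3 %.

D ≈ 5.29 mg/L; 46.3 % saturation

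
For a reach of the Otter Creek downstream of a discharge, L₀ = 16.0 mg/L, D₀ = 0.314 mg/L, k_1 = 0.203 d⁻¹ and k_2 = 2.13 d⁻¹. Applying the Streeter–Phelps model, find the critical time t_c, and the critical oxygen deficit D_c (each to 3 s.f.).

At the critical point dD/dt = 0, so k_1 L₀ e^(−k_1 t) = k_2 D. Substituting D(t) from the Streeter–Phelps equation and solving for t gives
t_c = ln[(k_2/k_1)(1 − D₀(k_2−k_1)/(k_1 L₀))] / (k_2−k_1).
Here k_2−k_1 = 1.927 d⁻¹ and 1 − D₀(k_2−k_1)/(k_1 L₀) = 1 − 0.314×1.927/(0.203×16.0) = 0.8137, so
t_c = ln(10.49 × 0.8137) / 1.927 = 2.145 / 1.927 = 1.113 d.
D_c = (k_1/k_2) L₀ e^(−k_1 t_c) = (0.203/2.13) × 16.0 × e^(−0.203×1.113) = 0.09531 × 16.0 × 0.7978 = 1.217 mg/L.

t_c ≈ 1.11 d; D_c ≈ 1.22 mg/L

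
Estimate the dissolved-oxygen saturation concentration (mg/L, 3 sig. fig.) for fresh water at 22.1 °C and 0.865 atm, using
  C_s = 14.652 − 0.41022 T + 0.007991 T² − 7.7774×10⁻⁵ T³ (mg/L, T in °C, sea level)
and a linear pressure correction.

C_s ≈ 7.48 mg/L

At sea level: C_s = 14.652 − 0.41022×22.1 + 0.007991×22.1² − 7.7774×10⁻⁵×22.1³ = 8.650 mg/L.
Pressure correction: C_s' = 8.650 × 0.865 = 7.482 mg/L.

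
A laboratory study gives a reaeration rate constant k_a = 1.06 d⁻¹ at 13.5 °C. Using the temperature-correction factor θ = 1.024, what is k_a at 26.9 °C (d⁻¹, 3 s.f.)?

k_a(T₂) = k_a(T₁) · θ^(T₂−T₁) = 1.06 × 1.024^(26.9−13.5)
= 1.06 × 1.024^13.4 = 1.06 × 1.374 = 1.457 d⁻¹.

k_a ≈ 1.46 d⁻¹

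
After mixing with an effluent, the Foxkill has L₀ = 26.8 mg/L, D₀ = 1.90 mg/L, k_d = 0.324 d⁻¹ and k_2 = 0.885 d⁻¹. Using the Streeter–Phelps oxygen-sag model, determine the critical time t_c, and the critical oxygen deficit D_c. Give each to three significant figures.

t_c ≈ 1.56 d; D_c ≈ 5.92 mg/L

t_c = [1/(k_2−k_d)] ln[(k_2/k_d)(1 − D₀(k_2−k_d)/(k_d L₀))]
= [1/(0.885−0.324)] ln[(0.885/0.324)(1 − 1.90×0.5610/(0.324×26.8))]
= (1/0.5610) ln[2.731 × 0.8772] = 1.783 × ln(2.396) = 1.783 × 0.8739 = 1.558 d.
D_c = (k_d/k_2) L₀ e^(−k_d t_c) = (0.324/0.885) × 26.8 × e^(−0.324×1.558) = 0.3661 × 26.8 × 0.6037 = 5.923 mg/L.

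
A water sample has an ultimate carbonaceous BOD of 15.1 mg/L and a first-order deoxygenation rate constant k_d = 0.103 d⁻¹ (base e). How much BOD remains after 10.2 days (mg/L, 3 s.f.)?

L_t = L₀ e^(−k_d t) = 15.1 × e^(−0.103×10.2) = 15.1 × 0.3497 = 5.281 mg/L.

L ≈ 5.28 mg/L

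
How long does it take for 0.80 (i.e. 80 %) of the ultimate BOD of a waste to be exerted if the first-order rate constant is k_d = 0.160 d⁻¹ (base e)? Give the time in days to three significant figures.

y/L₀ = 1 − e^(−k_d t) = 0.80 ⇒ e^(−k_d t) = 0.200
t = −ln(0.200) / 0.160 = 1.609 / 0.160 = 10.06 d.

t ≈ 10.1 d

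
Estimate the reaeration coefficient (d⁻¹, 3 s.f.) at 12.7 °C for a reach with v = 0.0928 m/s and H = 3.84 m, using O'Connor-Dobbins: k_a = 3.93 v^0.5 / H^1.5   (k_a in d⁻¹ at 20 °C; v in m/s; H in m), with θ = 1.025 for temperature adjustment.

k_a ≈ 0.133 d⁻¹

k_a(20) = 3.93 × 0.0928^0.5 / 3.84^1.5 = 3.93 × 0.3046 / 7.525 = 0.1591 d⁻¹.
k_a(12.7) = 0.1591 × 1.025^(12.7−20) = 0.1591 × 0.8351 = 0.1329 d⁻¹.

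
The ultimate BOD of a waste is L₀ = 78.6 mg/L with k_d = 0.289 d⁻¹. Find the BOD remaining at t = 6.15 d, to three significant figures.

L_t = L₀ e^(−k_d t) = 78.6 × e^(−0.289×6.15) = 78.6 × 0.1691 = 13.29 mg/L.

L ≈ 13.3 mg/L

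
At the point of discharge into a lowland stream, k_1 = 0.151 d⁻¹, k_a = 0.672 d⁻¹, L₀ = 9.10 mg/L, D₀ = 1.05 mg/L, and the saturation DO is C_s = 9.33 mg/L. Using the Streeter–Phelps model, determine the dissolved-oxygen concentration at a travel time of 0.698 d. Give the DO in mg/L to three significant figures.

k_1 L₀/(k_a−k_1) = 0.151×9.10/(0.672−0.151) = 1.374/0.5210 = 2.637 mg/L.
e^(−k_1 t) = e^(−0.151×0.6980) = 0.9000; e^(−k_a t) = e^(−0.672×0.6980) = 0.6256.
D = 2.637 × (0.9000 − 0.6256) + 1.05 × 0.6256 = 0.7236 + 0.6569 = 1.381 mg/L.
DO = C_s − D = 9.33 − 1.381 = 7.949 mg/L.

DO ≈ 7.95 mg/L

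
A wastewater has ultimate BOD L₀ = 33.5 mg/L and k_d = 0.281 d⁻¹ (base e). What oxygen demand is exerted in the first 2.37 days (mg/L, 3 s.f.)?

y ≈ 16.3 mg/L

y_t = L₀(1 − e^(−k_d t)) = 33.5 × (1 − e^(−0.281×2.37))
= 33.5 × (1 − 0.5138) = 33.5 × 0.4862 = 16.29 mg/L.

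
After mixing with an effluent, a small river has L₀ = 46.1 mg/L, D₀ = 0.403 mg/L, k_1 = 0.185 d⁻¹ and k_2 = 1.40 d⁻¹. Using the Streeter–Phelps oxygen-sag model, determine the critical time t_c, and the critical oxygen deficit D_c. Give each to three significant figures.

At the critical point dD/dt = 0, so k_1 L₀ e^(−k_1 t) = k_2 D. Substituting D(t) from the Streeter–Phelps equation and solving for t gives
t_c = ln[(k_2/k_1)(1 − D₀(k_2−k_1)/(k_1 L₀))] / (k_2−k_1).
Here k_2−k_1 = 1.215 d⁻¹ and 1 − D₀(k_2−k_1)/(k_1 L₀) = 1 − 0.403×1.215/(0.185×46.1) = 0.9426, so
t_c = ln(7.568 × 0.9426) / 1.215 = 1.965 / 1.215 = 1.617 d.
L(t_c) = L₀ e^(−k_1 t_c) = 46.1 × 0.7414 = 34.18 mg/L, and at the critical point k_2 D_c = k_1 L, so D_c = (0.185/1.40) × 34.18 = 4.517 mg/L.

t_c ≈ 1.62 d; D_c ≈ 4.52 mg/L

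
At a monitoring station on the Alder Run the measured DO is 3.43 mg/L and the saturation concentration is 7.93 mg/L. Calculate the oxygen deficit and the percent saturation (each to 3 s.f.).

D ≈ 4.50 mg/L; 43.3 % saturation

D = C_s − C = 7.93 − 3.43 = 4.50 mg/L.
% saturation = 3.43/7.93 × 100 = 43.3 %.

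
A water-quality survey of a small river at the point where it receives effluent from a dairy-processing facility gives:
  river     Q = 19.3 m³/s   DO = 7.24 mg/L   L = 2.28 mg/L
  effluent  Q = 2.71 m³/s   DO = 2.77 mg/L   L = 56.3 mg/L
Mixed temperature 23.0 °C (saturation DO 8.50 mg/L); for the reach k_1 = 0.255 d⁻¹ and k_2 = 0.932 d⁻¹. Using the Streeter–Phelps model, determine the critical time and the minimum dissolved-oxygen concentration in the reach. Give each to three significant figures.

t_c ≈ 0.773 d; minimum DO ≈ 6.49 mg/L

Mixed DO = (19.3×7.24 + 2.71×2.77)/(19.3+2.71) = 147.2/22.01 = 6.690 mg/L.
Mixed L₀ = (19.3×2.28 + 2.71×56.3)/(22.01) = 196.6/22.01 = 8.931 mg/L.
Initial deficit D₀ = C_s − DO₀ = 8.50 − 6.690 = 1.810 mg/L.
t_c = (1/0.6770) ln[(0.932/0.255)(1 − 1.810×0.6770/(0.255×8.931))] = 1.477 × ln(1.688) = 0.7733 d.
D_c = (0.255/0.932) × 8.931 × e^(−0.255×0.7733) = 0.2736 × 8.931 × 0.8210 = 2.006 mg/L.
Minimum DO = 8.50 − 2.006 = 6.494 mg/L.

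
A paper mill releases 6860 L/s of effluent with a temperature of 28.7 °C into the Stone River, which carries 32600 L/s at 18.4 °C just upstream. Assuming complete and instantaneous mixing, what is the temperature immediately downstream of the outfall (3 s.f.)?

Flow-weighted mixing: C = (Q_r C_r + Q_w C_w)/(Q_r + Q_w)
= (32600×18.4 + 6860×28.7)/(32600 + 6860) = 796700/39460 = 20.19 °C.

20.2 °C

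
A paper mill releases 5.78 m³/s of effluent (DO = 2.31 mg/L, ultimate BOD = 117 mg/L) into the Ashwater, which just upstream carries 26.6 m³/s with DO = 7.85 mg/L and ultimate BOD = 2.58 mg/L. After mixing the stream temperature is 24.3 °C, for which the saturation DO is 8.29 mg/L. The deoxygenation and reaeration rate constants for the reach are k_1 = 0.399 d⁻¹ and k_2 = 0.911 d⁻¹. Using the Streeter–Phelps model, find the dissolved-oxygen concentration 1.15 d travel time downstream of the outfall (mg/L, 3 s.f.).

Mixed DO = (26.6×7.85 + 5.78×2.31)/(26.6+5.78) = 222.2/32.38 = 6.861 mg/L.
Mixed L₀ = (26.6×2.58 + 5.78×117)/(32.38) = 744.9/32.38 = 23.00 mg/L.
Initial deficit D₀ = C_s − DO₀ = 8.29 − 6.861 = 1.429 mg/L.
D(1.15) = [0.399×23.00/(0.911−0.399)](e^(−0.399×1.15) − e^(−0.911×1.15)) + 1.429 e^(−0.911×1.15)
= 17.93 × (0.6320 − 0.3508) + 1.429 × 0.3508 = 5.543 mg/L.
DO = 8.29 − 5.543 = 2.747 mg/L.

DO ≈ 2.75 mg/L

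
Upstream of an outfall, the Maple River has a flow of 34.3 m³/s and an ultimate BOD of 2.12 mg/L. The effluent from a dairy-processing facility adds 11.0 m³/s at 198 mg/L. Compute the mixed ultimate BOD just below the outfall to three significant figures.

Flow-weighted mixing: C = (Q_r C_r + Q_w C_w)/(Q_r + Q_w)
= (34.3×2.12 + 11.0×198)/(34.3 + 11.0) = 2251/45.30 = 49.68 mg/L.

49.7 mg/L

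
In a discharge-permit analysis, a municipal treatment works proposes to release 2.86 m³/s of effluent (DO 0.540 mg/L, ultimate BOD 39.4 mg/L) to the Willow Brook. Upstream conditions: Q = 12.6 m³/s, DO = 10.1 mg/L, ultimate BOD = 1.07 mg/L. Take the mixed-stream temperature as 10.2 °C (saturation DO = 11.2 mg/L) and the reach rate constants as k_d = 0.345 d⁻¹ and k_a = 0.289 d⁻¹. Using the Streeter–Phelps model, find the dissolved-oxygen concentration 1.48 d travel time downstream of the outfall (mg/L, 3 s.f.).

DO ≈ 6.72 mg/L

Mixed DO = (12.6×10.1 + 2.86×0.540)/(12.6+2.86) = 128.8/15.46 = 8.331 mg/L.
Mixed L₀ = (12.6×1.07 + 2.86×39.4)/(15.46) = 126.2/15.46 = 8.161 mg/L.
Initial deficit D₀ = C_s − DO₀ = 11.2 − 8.331 = 2.869 mg/L.
D(1.48) = [0.345×8.161/(0.289−0.345)](e^(−0.345×1.48) − e^(−0.289×1.48)) + 2.869 e^(−0.289×1.48)
= -50.28 × (0.6001 − 0.6520) + 2.869 × 0.6520 = 4.478 mg/L.
DO = 11.2 − 4.478 = 6.722 mg/L.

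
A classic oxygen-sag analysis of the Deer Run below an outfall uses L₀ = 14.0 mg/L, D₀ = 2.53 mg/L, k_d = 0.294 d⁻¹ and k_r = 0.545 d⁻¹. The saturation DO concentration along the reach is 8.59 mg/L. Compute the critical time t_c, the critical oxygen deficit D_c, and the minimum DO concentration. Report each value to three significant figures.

t_c ≈ 1.79 d; D_c ≈ 4.46 mg/L; min DO ≈ 4.13 mg/L

At the critical point dD/dt = 0, so k_d L₀ e^(−k_d t) = k_r D. Substituting D(t) from the Streeter–Phelps equation and solving for t gives
t_c = ln[(k_r/k_d)(1 − D₀(k_r−k_d)/(k_d L₀))] / (k_r−k_d).
Here k_r−k_d = 0.2510 d⁻¹ and 1 − D₀(k_r−k_d)/(k_d L₀) = 1 − 2.53×0.2510/(0.294×14.0) = 0.8457, so
t_c = ln(1.854 × 0.8457) / 0.2510 = 0.4496 / 0.2510 = 1.791 d.
L(t_c) = L₀ e^(−k_d t_c) = 14.0 × 0.5906 = 8.268 mg/L, and at the critical point k_r D_c = k_d L, so D_c = (0.294/0.545) × 8.268 = 4.460 mg/L.
Minimum DO = C_s − D_c = 8.59 − 4.460 = 4.130 mg/L.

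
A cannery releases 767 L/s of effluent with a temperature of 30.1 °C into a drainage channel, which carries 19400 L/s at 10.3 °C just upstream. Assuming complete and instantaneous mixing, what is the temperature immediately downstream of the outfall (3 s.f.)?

11.1 °C

Flow-weighted mixing: C = (Q_r C_r + Q_w C_w)/(Q_r + Q_w)
= (19400×10.3 + 767×30.1)/(19400 + 767) = 222900/20170 = 11.05 °C.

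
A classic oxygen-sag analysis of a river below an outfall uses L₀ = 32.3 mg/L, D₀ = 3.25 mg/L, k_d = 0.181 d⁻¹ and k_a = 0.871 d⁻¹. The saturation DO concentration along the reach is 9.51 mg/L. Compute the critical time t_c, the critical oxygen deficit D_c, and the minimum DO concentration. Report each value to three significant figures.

t_c ≈ 1.58 d; D_c ≈ 5.05 mg/L; min DO ≈ 4.46 mg/L

t_c = [1/(k_a−k_d)] ln[(k_a/k_d)(1 − D₀(k_a−k_d)/(k_d L₀))]
= [1/(0.871−0.181)] ln[(0.871/0.181)(1 − 3.25×0.6900/(0.181×32.3))]
= (1/0.6900) ln[4.812 × 0.6164] = 1.449 × ln(2.966) = 1.449 × 1.087 = 1.576 d.
D_c = (k_d/k_a) L₀ e^(−k_d t_c) = (0.181/0.871) × 32.3 × e^(−0.181×1.576) = 0.2078 × 32.3 × 0.7518 = 5.047 mg/L.
Minimum DO = C_s − D_c = 9.51 − 5.047 = 4.463 mg/L.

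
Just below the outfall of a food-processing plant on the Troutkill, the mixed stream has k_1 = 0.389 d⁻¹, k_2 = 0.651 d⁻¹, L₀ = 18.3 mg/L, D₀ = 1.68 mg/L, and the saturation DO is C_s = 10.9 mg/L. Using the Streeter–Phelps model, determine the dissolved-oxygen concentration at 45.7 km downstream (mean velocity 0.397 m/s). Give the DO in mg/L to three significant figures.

DO ≈ 5.43 mg/L

Travel time t = x/v = 45.7 km / (0.397 m/s) = 45700 m / 0.397 m/s = 115100 s = 1.332 d.
k_1 L₀/(k_2−k_1) = 0.389×18.3/(0.651−0.389) = 7.119/0.2620 = 27.17 mg/L.
e^(−k_1 t) = e^(−0.389×1.332) = 0.5955; e^(−k_2 t) = e^(−0.651×1.332) = 0.4201.
D = 27.17 × (0.5955 − 0.4201) + 1.68 × 0.4201 = 4.768 + 0.7057 = 5.474 mg/L.
DO = C_s − D = 10.9 − 5.474 = 5.426 mg/L.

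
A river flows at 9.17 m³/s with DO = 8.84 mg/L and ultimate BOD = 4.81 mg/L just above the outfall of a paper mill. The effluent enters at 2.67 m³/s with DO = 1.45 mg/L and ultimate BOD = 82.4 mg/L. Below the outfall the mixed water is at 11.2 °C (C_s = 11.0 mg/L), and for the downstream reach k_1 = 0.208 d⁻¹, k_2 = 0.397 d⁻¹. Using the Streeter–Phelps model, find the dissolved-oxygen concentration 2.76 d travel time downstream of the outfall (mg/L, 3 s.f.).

DO ≈ 4.10 mg/L

Mixed DO = (9.17×8.84 + 2.67×1.45)/(9.17+2.67) = 84.93/11.84 = 7.174 mg/L.
Mixed L₀ = (9.17×4.81 + 2.67×82.4)/(11.84) = 264.1/11.84 = 22.31 mg/L.
Initial deficit D₀ = C_s − DO₀ = 11.0 − 7.174 = 3.826 mg/L.
D(2.76) = [0.208×22.31/(0.397−0.208)](e^(−0.208×2.76) − e^(−0.397×2.76)) + 3.826 e^(−0.397×2.76)
= 24.55 × (0.5632 − 0.3343) + 3.826 × 0.3343 = 6.899 mg/L.
DO = 11.0 − 6.899 = 4.101 mg/L.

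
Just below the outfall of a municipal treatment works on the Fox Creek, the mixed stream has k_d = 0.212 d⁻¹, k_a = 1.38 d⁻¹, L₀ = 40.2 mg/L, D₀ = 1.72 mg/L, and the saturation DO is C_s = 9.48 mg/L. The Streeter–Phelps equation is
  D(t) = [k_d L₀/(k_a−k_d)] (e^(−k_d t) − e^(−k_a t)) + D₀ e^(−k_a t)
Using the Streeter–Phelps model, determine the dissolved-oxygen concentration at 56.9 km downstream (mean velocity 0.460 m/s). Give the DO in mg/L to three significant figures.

DO ≈ 4.87 mg/L

Travel time t = x/v = 56.9 km / (0.460 m/s) = 56900 m / 0.460 m/s = 123700 s = 1.432 d.
k_d L₀/(k_a−k_d) = 0.212×40.2/(1.38−0.212) = 8.522/1.168 = 7.297 mg/L.
e^(−k_d t) = e^(−0.212×1.432) = 0.7382; e^(−k_a t) = e^(−1.38×1.432) = 0.1387.
D = 7.297 × (0.7382 − 0.1387) + 1.72 × 0.1387 = 4.375 + 0.2385 = 4.613 mg/L.
DO = C_s − D = 9.48 − 4.613 = 4.867 mg/L.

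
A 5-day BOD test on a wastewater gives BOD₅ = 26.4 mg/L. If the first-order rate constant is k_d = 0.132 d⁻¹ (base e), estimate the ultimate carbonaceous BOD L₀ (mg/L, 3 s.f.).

BOD₅ = L₀(1 − e^(−5k_d)) ⇒ L₀ = BOD₅ / (1 − e^(−5×0.132))
= 26.4 / (1 − 0.5169) = 26.4 / 0.4831 = 54.64 mg/L.

L₀ ≈ 54.6 mg/L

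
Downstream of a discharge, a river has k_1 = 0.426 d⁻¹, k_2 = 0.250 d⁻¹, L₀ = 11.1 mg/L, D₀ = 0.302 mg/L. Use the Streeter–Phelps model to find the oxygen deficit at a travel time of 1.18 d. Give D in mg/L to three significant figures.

D ≈ 3.98 mg/L

k_1 L₀/(k_2−k_1) = 0.426×11.1/(0.250−0.426) = 4.729/-0.1760 = -26.87 mg/L.
e^(−k_1 t) = e^(−0.426×1.180) = 0.6049; e^(−k_2 t) = e^(−0.250×1.180) = 0.7445.
D = -26.87 × (0.6049 − 0.7445) + 0.302 × 0.7445 = 3.751 + 0.2248 = 3.976 mg/L.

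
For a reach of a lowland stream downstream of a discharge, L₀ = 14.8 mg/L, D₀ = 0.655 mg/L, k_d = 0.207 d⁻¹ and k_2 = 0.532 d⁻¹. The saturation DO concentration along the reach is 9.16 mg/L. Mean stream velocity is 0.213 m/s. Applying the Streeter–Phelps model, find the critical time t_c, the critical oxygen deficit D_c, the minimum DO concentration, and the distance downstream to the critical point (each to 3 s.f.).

t_c ≈ 2.68 d; D_c ≈ 3.30 mg/L; min DO ≈ 5.86 mg/L; x_c ≈ 49.4 km

At the critical point dD/dt = 0, so k_d L₀ e^(−k_d t) = k_2 D. Substituting D(t) from the Streeter–Phelps equation and solving for t gives
t_c = ln[(k_2/k_d)(1 − D₀(k_2−k_d)/(k_d L₀))] / (k_2−k_d).
Here k_2−k_d = 0.3250 d⁻¹ and 1 − D₀(k_2−k_d)/(k_d L₀) = 1 − 0.655×0.3250/(0.207×14.8) = 0.9305, so
t_c = ln(2.570 × 0.9305) / 0.3250 = 0.8719 / 0.3250 = 2.683 d.
L(t_c) = L₀ e^(−k_d t_c) = 14.8 × 0.5739 = 8.493 mg/L, and at the critical point k_2 D_c = k_d L, so D_c = (0.207/0.532) × 8.493 = 3.305 mg/L.
Minimum DO = C_s − D_c = 9.16 − 3.305 = 5.855 mg/L.
x_c = v t_c = 0.213 m/s × 2.683 d × 86400 s/d = 49370 m ≈ 49.4 km.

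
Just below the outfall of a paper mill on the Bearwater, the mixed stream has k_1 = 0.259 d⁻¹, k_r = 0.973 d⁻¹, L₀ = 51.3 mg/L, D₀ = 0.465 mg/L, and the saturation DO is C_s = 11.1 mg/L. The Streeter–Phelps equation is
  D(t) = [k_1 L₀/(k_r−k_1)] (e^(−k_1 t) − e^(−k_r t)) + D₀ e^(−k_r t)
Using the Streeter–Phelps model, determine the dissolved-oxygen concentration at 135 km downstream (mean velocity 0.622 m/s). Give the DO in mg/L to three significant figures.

Travel time t = x/v = 135 km / (0.622 m/s) = 135000 m / 0.622 m/s = 217000 s = 2.512 d.
k_1 L₀/(k_r−k_1) = 0.259×51.3/(0.973−0.259) = 13.29/0.7140 = 18.61 mg/L.
e^(−k_1 t) = e^(−0.259×2.512) = 0.5217; e^(−k_r t) = e^(−0.973×2.512) = 0.08679.
D = 18.61 × (0.5217 − 0.08679) + 0.465 × 0.08679 = 8.093 + 0.04036 = 8.134 mg/L.
DO = C_s − D = 11.1 − 8.134 = 2.966 mg/L.

DO ≈ 2.97 mg/L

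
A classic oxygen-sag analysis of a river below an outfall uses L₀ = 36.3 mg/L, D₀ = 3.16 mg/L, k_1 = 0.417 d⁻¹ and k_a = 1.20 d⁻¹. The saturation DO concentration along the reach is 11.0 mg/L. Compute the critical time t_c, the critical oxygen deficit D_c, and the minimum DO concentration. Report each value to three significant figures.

t_c ≈ 1.12 d; D_c ≈ 7.90 mg/L; min DO ≈ 3.10 mg/L

t_c = [1/(k_a−k_1)] ln[(k_a/k_1)(1 − D₀(k_a−k_1)/(k_1 L₀))]
= [1/(1.20−0.417)] ln[(1.20/0.417)(1 − 3.16×0.7830/(0.417×36.3))]
= (1/0.7830) ln[2.878 × 0.8365] = 1.277 × ln(2.407) = 1.277 × 0.8785 = 1.122 d.
D_c = (k_1/k_a) L₀ e^(−k_1 t_c) = (0.417/1.20) × 36.3 × e^(−0.417×1.122) = 0.3475 × 36.3 × 0.6263 = 7.901 mg/L.
Minimum DO = C_s − D_c = 11.0 − 7.901 = 3.099 mg/L.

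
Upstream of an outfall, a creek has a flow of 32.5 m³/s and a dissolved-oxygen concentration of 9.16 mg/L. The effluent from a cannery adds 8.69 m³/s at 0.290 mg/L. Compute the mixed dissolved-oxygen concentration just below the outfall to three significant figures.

Flow-weighted mixing: C = (Q_r C_r + Q_w C_w)/(Q_r + Q_w)
= (32.5×9.16 + 8.69×0.290)/(32.5 + 8.69) = 300.2/41.19 = 7.289 mg/L.

7.29 mg/L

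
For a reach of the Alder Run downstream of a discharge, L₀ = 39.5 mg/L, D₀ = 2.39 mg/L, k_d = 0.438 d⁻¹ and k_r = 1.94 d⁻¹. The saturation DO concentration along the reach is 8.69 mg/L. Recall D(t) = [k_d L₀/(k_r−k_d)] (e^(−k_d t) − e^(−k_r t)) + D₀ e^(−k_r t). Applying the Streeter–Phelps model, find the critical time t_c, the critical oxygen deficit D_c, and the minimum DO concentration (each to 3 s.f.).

With k_r/k_d = 4.429 and 1 − D₀(k_r−k_d)/(k_d L₀) = 0.7925,
t_c = ln(4.429 × 0.7925) / (1.94 − 0.438) = ln(3.510) / 1.502 = 1.256/1.502 = 0.8360 d.
L(t_c) = L₀ e^(−k_d t_c) = 39.5 × 0.6934 = 27.39 mg/L, and at the critical point k_r D_c = k_d L, so D_c = (0.438/1.94) × 27.39 = 6.184 mg/L.
Minimum DO = C_s − D_c = 8.69 − 6.184 = 2.506 mg/L.

t_c ≈ 0.836 d; D_c ≈ 6.18 mg/L; min DO ≈ 2.51 mg/L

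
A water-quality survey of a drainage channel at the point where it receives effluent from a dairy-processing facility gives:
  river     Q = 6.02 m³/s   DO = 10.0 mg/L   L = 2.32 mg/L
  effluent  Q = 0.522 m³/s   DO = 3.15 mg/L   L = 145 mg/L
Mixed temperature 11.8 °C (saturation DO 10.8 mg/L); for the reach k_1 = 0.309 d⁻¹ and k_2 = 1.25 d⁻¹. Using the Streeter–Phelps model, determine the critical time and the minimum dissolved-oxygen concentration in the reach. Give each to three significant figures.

Mixed DO = (6.02×10.0 + 0.522×3.15)/(6.02+0.522) = 61.84/6.542 = 9.453 mg/L.
Mixed L₀ = (6.02×2.32 + 0.522×145)/(6.542) = 89.66/6.542 = 13.70 mg/L.
Initial deficit D₀ = C_s − DO₀ = 10.8 − 9.453 = 1.347 mg/L.
t_c = (1/0.9410) ln[(1.25/0.309)(1 − 1.347×0.9410/(0.309×13.70))] = 1.063 × ln(2.835) = 1.107 d.
D_c = (0.309/1.25) × 13.70 × e^(−0.309×1.107) = 0.2472 × 13.70 × 0.7102 = 2.406 mg/L.
Minimum DO = 10.8 − 2.406 = 8.394 mg/L.

t_c ≈ 1.11 d; minimum DO ≈ 8.39 mg/L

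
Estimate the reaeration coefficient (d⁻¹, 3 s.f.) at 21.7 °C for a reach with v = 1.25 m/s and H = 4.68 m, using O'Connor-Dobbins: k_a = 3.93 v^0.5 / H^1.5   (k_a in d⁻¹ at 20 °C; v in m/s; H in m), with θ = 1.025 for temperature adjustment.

k_a ≈ 0.453 d⁻¹

k_a(20) = 3.93 × 1.25^0.5 / 4.68^1.5 = 3.93 × 1.118 / 10.12 = 0.4340 d⁻¹.
k_a(21.7) = 0.4340 × 1.025^(21.7−20) = 0.4340 × 1.043 = 0.4526 d⁻¹.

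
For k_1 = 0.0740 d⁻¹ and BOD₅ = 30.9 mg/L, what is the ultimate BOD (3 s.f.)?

L₀ ≈ 99.9 mg/L

BOD₅ = L₀(1 − e^(−5k_1)) ⇒ L₀ = BOD₅ / (1 − e^(−5×0.0740))
= 30.9 / (1 − 0.6907) = 30.9 / 0.3093 = 99.91 mg/L.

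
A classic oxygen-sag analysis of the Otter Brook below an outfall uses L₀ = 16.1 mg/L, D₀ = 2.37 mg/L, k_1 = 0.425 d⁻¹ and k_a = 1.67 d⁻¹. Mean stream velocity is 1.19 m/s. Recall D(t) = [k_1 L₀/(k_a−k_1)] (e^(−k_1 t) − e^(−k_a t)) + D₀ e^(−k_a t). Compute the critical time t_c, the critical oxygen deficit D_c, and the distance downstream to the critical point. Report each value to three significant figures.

With k_a/k_1 = 3.929 and 1 − D₀(k_a−k_1)/(k_1 L₀) = 0.5688,
t_c = ln(3.929 × 0.5688) / (1.67 − 0.425) = ln(2.235) / 1.245 = 0.8042/1.245 = 0.6460 d.
D_c = (k_1/k_a) L₀ e^(−k_1 t_c) = (0.425/1.67) × 16.1 × e^(−0.425×0.6460) = 0.2545 × 16.1 × 0.7599 = 3.114 mg/L.
x_c = v t_c = 1.19 m/s × 0.6460 d × 86400 s/d = 66420 m ≈ 66.4 km.

t_c ≈ 0.646 d; D_c ≈ 3.11 mg/L; x_c ≈ 66.4 km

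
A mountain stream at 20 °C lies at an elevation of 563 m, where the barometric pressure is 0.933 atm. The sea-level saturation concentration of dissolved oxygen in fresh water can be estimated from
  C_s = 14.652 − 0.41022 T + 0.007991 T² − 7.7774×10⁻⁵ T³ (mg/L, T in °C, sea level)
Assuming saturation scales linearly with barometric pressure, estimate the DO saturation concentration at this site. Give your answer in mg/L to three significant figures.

C_s ≈ 8.42 mg/L

At sea level: C_s = 14.652 − 0.41022×20 + 0.007991×20² − 7.7774×10⁻⁵×20³ = 9.022 mg/L.
Pressure correction: C_s' = 9.022 × 0.933 = 8.417 mg/L.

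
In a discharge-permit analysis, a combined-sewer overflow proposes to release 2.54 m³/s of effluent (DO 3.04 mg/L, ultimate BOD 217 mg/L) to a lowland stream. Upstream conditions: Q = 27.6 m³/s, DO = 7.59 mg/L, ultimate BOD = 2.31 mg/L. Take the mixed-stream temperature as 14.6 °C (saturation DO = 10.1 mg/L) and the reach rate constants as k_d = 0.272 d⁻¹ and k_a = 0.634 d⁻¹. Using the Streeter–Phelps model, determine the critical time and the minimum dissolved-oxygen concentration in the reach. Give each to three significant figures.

t_c ≈ 1.76 d; minimum DO ≈ 4.68 mg/L

Mixed DO = (27.6×7.59 + 2.54×3.04)/(27.6+2.54) = 217.2/30.14 = 7.207 mg/L.
Mixed L₀ = (27.6×2.31 + 2.54×217)/(30.14) = 614.9/30.14 = 20.40 mg/L.
Initial deficit D₀ = C_s − DO₀ = 10.1 − 7.207 = 2.893 mg/L.
t_c = (1/0.3620) ln[(0.634/0.272)(1 − 2.893×0.3620/(0.272×20.40))] = 2.762 × ln(1.891) = 1.760 d.
D_c = (0.272/0.634) × 20.40 × e^(−0.272×1.760) = 0.4290 × 20.40 × 0.6196 = 5.423 mg/L.
Minimum DO = 10.1 − 5.423 = 4.677 mg/L.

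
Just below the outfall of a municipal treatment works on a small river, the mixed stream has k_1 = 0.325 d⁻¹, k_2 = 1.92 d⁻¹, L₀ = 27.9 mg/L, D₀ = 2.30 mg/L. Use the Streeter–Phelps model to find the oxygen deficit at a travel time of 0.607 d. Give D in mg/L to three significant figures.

k_1 L₀/(k_2−k_1) = 0.325×27.9/(1.92−0.325) = 9.067/1.595 = 5.685 mg/L.
e^(−k_1 t) = e^(−0.325×0.6070) = 0.8210; e^(−k_2 t) = e^(−1.92×0.6070) = 0.3118.
D = 5.685 × (0.8210 − 0.3118) + 2.30 × 0.3118 = 2.895 + 0.7171 = 3.612 mg/L.

D ≈ 3.61 mg/L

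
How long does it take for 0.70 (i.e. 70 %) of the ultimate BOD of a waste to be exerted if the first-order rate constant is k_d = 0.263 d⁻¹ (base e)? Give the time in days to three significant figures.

y/L₀ = 1 − e^(−k_d t) = 0.70 ⇒ e^(−k_d t) = 0.300
t = −ln(0.300) / 0.263 = 1.204 / 0.263 = 4.578 d.

t ≈ 4.58 d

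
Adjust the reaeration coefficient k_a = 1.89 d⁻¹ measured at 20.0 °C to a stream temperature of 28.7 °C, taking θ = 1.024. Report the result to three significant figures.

k_a(T₂) = k_a(T₁) · θ^(T₂−T₁) = 1.89 × 1.024^(28.7−20.0)
= 1.89 × 1.024^8.70 = 1.89 × 1.229 = 2.323 d⁻¹.

k_a ≈ 2.32 d⁻¹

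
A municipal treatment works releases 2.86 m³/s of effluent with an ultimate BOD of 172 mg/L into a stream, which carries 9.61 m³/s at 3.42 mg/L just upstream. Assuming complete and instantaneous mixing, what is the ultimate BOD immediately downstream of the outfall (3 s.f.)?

42.1 mg/L

Flow-weighted mixing: C = (Q_r C_r + Q_w C_w)/(Q_r + Q_w)
= (9.61×3.42 + 2.86×172)/(9.61 + 2.86) = 524.8/12.47 = 42.08 mg/L.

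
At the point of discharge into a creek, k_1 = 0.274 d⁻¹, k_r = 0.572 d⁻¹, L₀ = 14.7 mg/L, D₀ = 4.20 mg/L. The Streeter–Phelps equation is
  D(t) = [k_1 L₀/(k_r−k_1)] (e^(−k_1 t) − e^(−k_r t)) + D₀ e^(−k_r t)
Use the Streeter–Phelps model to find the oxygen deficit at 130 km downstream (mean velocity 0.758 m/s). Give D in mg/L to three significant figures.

D ≈ 4.85 mg/L

Travel time t = x/v = 130 km / (0.758 m/s) = 130000 m / 0.758 m/s = 171500 s = 1.985 d.
k_1 L₀/(k_r−k_1) = 0.274×14.7/(0.572−0.274) = 4.028/0.2980 = 13.52 mg/L.
e^(−k_1 t) = e^(−0.274×1.985) = 0.5805; e^(−k_r t) = e^(−0.572×1.985) = 0.3213.
D = 13.52 × (0.5805 − 0.3213) + 4.20 × 0.3213 = 3.503 + 1.349 = 4.853 mg/L.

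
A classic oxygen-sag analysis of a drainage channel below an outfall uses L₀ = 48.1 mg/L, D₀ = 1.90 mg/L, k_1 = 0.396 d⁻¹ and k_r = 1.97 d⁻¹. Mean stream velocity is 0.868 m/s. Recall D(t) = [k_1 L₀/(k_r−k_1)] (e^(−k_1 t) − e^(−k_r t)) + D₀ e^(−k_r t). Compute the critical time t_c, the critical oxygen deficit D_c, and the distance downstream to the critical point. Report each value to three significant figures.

t_c ≈ 0.911 d; D_c ≈ 6.74 mg/L; x_c ≈ 68.3 km

At the critical point dD/dt = 0, so k_1 L₀ e^(−k_1 t) = k_r D. Substituting D(t) from the Streeter–Phelps equation and solving for t gives
t_c = ln[(k_r/k_1)(1 − D₀(k_r−k_1)/(k_1 L₀))] / (k_r−k_1).
Here k_r−k_1 = 1.574 d⁻¹ and 1 − D₀(k_r−k_1)/(k_1 L₀) = 1 − 1.90×1.574/(0.396×48.1) = 0.8430, so
t_c = ln(4.975 × 0.8430) / 1.574 = 1.434 / 1.574 = 0.9108 d.
D_c = (k_1/k_r) L₀ e^(−k_1 t_c) = (0.396/1.97) × 48.1 × e^(−0.396×0.9108) = 0.2010 × 48.1 × 0.6972 = 6.741 mg/L.
x_c = v t_c = 0.868 m/s × 0.9108 d × 86400 s/d = 68300 m ≈ 68.3 km.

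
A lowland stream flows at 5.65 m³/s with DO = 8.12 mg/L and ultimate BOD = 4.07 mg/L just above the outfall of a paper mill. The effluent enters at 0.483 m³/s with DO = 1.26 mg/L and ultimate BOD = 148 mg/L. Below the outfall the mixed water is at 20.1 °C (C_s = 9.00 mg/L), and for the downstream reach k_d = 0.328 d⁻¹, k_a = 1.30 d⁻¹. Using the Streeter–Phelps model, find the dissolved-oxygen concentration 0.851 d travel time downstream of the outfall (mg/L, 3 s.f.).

DO ≈ 6.32 mg/L

Mixed DO = (5.65×8.12 + 0.483×1.26)/(5.65+0.483) = 46.49/6.133 = 7.580 mg/L.
Mixed L₀ = (5.65×4.07 + 0.483×148)/(6.133) = 94.48/6.133 = 15.41 mg/L.
Initial deficit D₀ = C_s − DO₀ = 9.00 − 7.580 = 1.420 mg/L.
D(0.851) = [0.328×15.41/(1.30−0.328)](e^(−0.328×0.851) − e^(−1.30×0.851)) + 1.420 e^(−1.30×0.851)
= 5.198 × (0.7564 − 0.3308) + 1.420 × 0.3308 = 2.683 mg/L.
DO = 9.00 − 2.683 = 6.317 mg/L.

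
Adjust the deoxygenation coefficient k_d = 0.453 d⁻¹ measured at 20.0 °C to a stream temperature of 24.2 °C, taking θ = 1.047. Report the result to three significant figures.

k_d(T₂) = k_d(T₁) · θ^(T₂−T₁) = 0.453 × 1.047^(24.2−20.0)
= 0.453 × 1.047^4.20 = 0.453 × 1.213 = 0.5494 d⁻¹.

k_d ≈ 0.549 d⁻¹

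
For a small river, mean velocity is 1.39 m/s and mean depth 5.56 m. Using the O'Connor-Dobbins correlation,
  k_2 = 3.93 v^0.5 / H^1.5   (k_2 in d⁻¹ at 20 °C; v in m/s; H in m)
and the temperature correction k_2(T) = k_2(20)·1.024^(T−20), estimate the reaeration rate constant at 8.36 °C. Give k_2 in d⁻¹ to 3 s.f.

k_2 ≈ 0.268 d⁻¹

k_2(20) = 3.93 × 1.39^0.5 / 5.56^1.5 = 3.93 × 1.179 / 13.11 = 0.3534 d⁻¹.
k_2(8.36) = 0.3534 × 1.024^(8.36−20) = 0.3534 × 0.7588 = 0.2682 d⁻¹.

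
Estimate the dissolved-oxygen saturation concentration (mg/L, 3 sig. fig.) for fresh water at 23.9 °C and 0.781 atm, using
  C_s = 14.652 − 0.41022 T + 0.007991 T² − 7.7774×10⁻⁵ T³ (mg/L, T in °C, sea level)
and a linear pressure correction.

C_s ≈ 6.52 mg/L

At sea level: C_s = 14.652 − 0.41022×23.9 + 0.007991×23.9² − 7.7774×10⁻⁵×23.9³ = 8.351 mg/L.
Pressure correction: C_s' = 8.351 × 0.781 = 6.522 mg/L.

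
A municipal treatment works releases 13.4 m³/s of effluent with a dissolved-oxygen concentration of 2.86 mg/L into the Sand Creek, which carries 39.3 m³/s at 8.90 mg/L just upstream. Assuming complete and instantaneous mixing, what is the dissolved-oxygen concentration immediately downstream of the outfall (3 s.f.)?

Flow-weighted mixing: C = (Q_r C_r + Q_w C_w)/(Q_r + Q_w)
= (39.3×8.90 + 13.4×2.86)/(39.3 + 13.4) = 388.1/52.70 = 7.364 mg/L.

7.36 mg/L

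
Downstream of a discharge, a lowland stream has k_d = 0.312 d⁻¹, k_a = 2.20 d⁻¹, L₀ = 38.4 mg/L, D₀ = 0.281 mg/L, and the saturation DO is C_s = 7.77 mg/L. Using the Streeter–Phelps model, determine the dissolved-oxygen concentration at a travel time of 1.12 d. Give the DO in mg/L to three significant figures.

DO ≈ 3.81 mg/L

k_d L₀/(k_a−k_d) = 0.312×38.4/(2.20−0.312) = 11.98/1.888 = 6.346 mg/L.
e^(−k_d t) = e^(−0.312×1.120) = 0.7051; e^(−k_a t) = e^(−2.20×1.120) = 0.08509.
D = 6.346 × (0.7051 − 0.08509) + 0.281 × 0.08509 = 3.934 + 0.02391 = 3.958 mg/L.
DO = C_s − D = 7.77 − 3.958 = 3.812 mg/L.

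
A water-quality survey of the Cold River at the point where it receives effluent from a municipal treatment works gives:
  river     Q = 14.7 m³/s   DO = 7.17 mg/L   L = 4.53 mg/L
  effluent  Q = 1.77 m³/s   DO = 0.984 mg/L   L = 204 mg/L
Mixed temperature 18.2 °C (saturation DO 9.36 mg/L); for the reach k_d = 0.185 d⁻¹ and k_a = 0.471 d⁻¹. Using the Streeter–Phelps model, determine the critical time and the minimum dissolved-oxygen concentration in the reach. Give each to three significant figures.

t_c ≈ 2.62 d; minimum DO ≈ 3.07 mg/L

Mixed DO = (14.7×7.17 + 1.77×0.984)/(14.7+1.77) = 107.1/16.47 = 6.505 mg/L.
Mixed L₀ = (14.7×4.53 + 1.77×204)/(16.47) = 427.7/16.47 = 25.97 mg/L.
Initial deficit D₀ = C_s − DO₀ = 9.36 − 6.505 = 2.855 mg/L.
t_c = (1/0.2860) ln[(0.471/0.185)(1 − 2.855×0.2860/(0.185×25.97))] = 3.497 × ln(2.113) = 2.616 d.
D_c = (0.185/0.471) × 25.97 × e^(−0.185×2.616) = 0.3928 × 25.97 × 0.6163 = 6.286 mg/L.
Minimum DO = 9.36 − 6.286 = 3.074 mg/L.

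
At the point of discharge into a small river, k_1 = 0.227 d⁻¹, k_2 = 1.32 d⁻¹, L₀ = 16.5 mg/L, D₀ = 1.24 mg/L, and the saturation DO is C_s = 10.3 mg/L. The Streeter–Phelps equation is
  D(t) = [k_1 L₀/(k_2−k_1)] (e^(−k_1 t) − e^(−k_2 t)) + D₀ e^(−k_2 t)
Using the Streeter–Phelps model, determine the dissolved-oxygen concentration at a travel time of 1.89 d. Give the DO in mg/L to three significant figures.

k_1 L₀/(k_2−k_1) = 0.227×16.5/(1.32−0.227) = 3.746/1.093 = 3.427 mg/L.
e^(−k_1 t) = e^(−0.227×1.890) = 0.6511; e^(−k_2 t) = e^(−1.32×1.890) = 0.08251.
D = 3.427 × (0.6511 − 0.08251) + 1.24 × 0.08251 = 1.949 + 0.1023 = 2.051 mg/L.
DO = C_s − D = 10.3 − 2.051 = 8.249 mg/L.

DO ≈ 8.25 mg/L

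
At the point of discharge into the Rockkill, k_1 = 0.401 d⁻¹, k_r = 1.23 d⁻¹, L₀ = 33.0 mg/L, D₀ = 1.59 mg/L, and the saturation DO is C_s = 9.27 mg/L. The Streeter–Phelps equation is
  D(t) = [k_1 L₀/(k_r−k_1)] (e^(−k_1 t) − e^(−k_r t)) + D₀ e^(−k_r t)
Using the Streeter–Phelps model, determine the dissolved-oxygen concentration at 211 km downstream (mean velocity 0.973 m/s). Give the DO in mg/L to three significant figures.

Travel time t = x/v = 211 km / (0.973 m/s) = 211000 m / 0.973 m/s = 216900 s = 2.510 d.
k_1 L₀/(k_r−k_1) = 0.401×33.0/(1.23−0.401) = 13.23/0.8290 = 15.96 mg/L.
e^(−k_1 t) = e^(−0.401×2.510) = 0.3655; e^(−k_r t) = e^(−1.23×2.510) = 0.04563.
D = 15.96 × (0.3655 − 0.04563) + 1.59 × 0.04563 = 5.106 + 0.07255 = 5.179 mg/L.
DO = C_s − D = 9.27 − 5.179 = 4.091 mg/L.

DO ≈ 4.09 mg/L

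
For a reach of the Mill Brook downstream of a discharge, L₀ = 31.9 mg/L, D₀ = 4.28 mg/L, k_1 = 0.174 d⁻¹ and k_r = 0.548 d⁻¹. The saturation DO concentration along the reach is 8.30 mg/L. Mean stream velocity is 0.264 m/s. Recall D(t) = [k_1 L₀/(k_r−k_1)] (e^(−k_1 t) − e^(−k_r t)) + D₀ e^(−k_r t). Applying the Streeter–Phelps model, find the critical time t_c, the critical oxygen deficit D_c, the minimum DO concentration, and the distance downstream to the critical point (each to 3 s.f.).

At the critical point dD/dt = 0, so k_1 L₀ e^(−k_1 t) = k_r D. Substituting D(t) from the Streeter–Phelps equation and solving for t gives
t_c = ln[(k_r/k_1)(1 − D₀(k_r−k_1)/(k_1 L₀))] / (k_r−k_1).
Here k_r−k_1 = 0.3740 d⁻¹ and 1 − D₀(k_r−k_1)/(k_1 L₀) = 1 − 4.28×0.3740/(0.174×31.9) = 0.7116, so
t_c = ln(3.149 × 0.7116) / 0.3740 = 0.8070 / 0.3740 = 2.158 d.
L(t_c) = L₀ e^(−k_1 t_c) = 31.9 × 0.6870 = 21.91 mg/L, and at the critical point k_r D_c = k_1 L, so D_c = (0.174/0.548) × 21.91 = 6.958 mg/L.
Minimum DO = C_s − D_c = 8.30 − 6.958 = 1.342 mg/L.
x_c = v t_c = 0.264 m/s × 2.158 d × 86400 s/d = 49220 m ≈ 49.2 km.

t_c ≈ 2.16 d; D_c ≈ 6.96 mg/L; min DO ≈ 1.34 mg/L; x_c ≈ 49.2 km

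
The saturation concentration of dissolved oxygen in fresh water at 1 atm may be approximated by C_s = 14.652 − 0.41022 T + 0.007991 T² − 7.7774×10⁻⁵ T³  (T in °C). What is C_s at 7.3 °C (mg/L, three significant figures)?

C_s ≈ 12.1 mg/L

C_s = 14.652 − 0.41022×7.3 + 0.007991×7.3² − 7.7774×10⁻⁵×7.3³ = 12.05 mg/L.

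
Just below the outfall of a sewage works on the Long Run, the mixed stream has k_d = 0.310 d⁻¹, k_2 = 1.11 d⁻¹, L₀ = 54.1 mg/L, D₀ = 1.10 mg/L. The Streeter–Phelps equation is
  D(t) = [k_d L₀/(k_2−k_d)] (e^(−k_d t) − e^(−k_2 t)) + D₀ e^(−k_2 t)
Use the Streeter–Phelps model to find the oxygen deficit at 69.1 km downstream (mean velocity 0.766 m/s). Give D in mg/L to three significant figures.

D ≈ 8.93 mg/L

Travel time t = x/v = 69.1 km / (0.766 m/s) = 69100 m / 0.766 m/s = 90210 s = 1.044 d.
k_d L₀/(k_2−k_d) = 0.310×54.1/(1.11−0.310) = 16.77/0.8000 = 20.96 mg/L.
e^(−k_d t) = e^(−0.310×1.044) = 0.7235; e^(−k_2 t) = e^(−1.11×1.044) = 0.3138.
D = 20.96 × (0.7235 − 0.3138) + 1.10 × 0.3138 = 8.588 + 0.3452 = 8.933 mg/L.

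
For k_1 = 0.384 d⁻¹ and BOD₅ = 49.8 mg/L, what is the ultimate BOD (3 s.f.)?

L₀ ≈ 58.4 mg/L

BOD₅ = L₀(1 − e^(−5k_1)) ⇒ L₀ = BOD₅ / (1 − e^(−5×0.384))
= 49.8 / (1 − 0.1466) = 49.8 / 0.8534 = 58.36 mg/L.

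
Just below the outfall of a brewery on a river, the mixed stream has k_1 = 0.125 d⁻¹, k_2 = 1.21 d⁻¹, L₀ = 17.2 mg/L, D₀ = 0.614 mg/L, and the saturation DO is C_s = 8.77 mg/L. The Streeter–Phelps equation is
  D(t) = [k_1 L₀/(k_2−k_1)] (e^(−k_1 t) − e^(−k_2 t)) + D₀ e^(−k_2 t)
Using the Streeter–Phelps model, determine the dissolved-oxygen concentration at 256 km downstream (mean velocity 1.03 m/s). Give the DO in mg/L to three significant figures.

DO ≈ 7.43 mg/L

Travel time t = x/v = 256 km / (1.03 m/s) = 256000 m / 1.03 m/s = 248500 s = 2.877 d.
k_1 L₀/(k_2−k_1) = 0.125×17.2/(1.21−0.125) = 2.150/1.085 = 1.982 mg/L.
e^(−k_1 t) = e^(−0.125×2.877) = 0.6980; e^(−k_2 t) = e^(−1.21×2.877) = 0.03078.
D = 1.982 × (0.6980 − 0.03078) + 0.614 × 0.03078 = 1.322 + 0.01890 = 1.341 mg/L.
DO = C_s − D = 8.77 − 1.341 = 7.429 mg/L.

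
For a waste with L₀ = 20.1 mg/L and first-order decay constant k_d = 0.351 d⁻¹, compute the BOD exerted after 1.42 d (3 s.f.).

y ≈ 7.89 mg/L

y_t = L₀(1 − e^(−k_d t)) = 20.1 × (1 − e^(−0.351×1.42))
= 20.1 × (1 − 0.6075) = 20.1 × 0.3925 = 7.889 mg/L.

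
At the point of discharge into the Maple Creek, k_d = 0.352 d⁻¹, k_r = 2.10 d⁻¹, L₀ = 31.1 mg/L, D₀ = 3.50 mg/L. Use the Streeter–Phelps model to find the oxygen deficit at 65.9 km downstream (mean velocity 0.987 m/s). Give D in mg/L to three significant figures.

Travel time t = x/v = 65.9 km / (0.987 m/s) = 65900 m / 0.987 m/s = 66770 s = 0.7728 d.
k_d L₀/(k_r−k_d) = 0.352×31.1/(2.10−0.352) = 10.95/1.748 = 6.263 mg/L.
e^(−k_d t) = e^(−0.352×0.7728) = 0.7618; e^(−k_r t) = e^(−2.10×0.7728) = 0.1973.
D = 6.263 × (0.7618 − 0.1973) + 3.50 × 0.1973 = 3.535 + 0.6907 = 4.226 mg/L.

D ≈ 4.23 mg/L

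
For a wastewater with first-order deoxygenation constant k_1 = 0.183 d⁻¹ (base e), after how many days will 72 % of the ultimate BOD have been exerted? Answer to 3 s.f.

t ≈ 6.96 d

y/L₀ = 1 − e^(−k_1 t) = 0.72 ⇒ e^(−k_1 t) = 0.280
t = −ln(0.280) / 0.183 = 1.273 / 0.183 = 6.956 d.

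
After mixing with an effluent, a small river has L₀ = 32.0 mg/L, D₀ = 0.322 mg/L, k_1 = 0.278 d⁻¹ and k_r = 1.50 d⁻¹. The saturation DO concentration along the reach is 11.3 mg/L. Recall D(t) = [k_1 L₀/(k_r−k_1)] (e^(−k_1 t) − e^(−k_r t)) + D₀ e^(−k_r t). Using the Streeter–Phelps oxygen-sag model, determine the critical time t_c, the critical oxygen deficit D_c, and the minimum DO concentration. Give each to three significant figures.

t_c = [1/(k_r−k_1)] ln[(k_r/k_1)(1 − D₀(k_r−k_1)/(k_1 L₀))]
= [1/(1.50−0.278)] ln[(1.50/0.278)(1 − 0.322×1.222/(0.278×32.0))]
= (1/1.222) ln[5.396 × 0.9558] = 0.8183 × ln(5.157) = 0.8183 × 1.640 = 1.342 d.
L(t_c) = L₀ e^(−k_1 t_c) = 32.0 × 0.6885 = 22.03 mg/L, and at the critical point k_r D_c = k_1 L, so D_c = (0.278/1.50) × 22.03 = 4.084 mg/L.
Minimum DO = C_s − D_c = 11.3 − 4.084 = 7.216 mg/L.

t_c ≈ 1.34 d; D_c ≈ 4.08 mg/L; min DO ≈ 7.22 mg/L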